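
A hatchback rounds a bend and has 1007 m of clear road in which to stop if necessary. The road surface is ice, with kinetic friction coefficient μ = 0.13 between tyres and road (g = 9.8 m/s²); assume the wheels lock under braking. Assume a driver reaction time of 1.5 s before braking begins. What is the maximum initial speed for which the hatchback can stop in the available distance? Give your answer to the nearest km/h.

Maximum speed ≈ 176 km/h

a = μg = 0.13 × 9.8 = 1.274 m/s².
Stopping distance: v·t_r + v²/(2a) = 1007 with t_r = 1.5 s and a = 1.274 m/s².
So v² + 3.822 v − 2565.84 = 0.
Positive root: v = −a·t_r + √((a·t_r)² + 2a·d) = −1.911 + √(3.652 + 2565.84) = 48.7792 m/s.
48.7792 m/s × 3.6 = 175.605 km/h.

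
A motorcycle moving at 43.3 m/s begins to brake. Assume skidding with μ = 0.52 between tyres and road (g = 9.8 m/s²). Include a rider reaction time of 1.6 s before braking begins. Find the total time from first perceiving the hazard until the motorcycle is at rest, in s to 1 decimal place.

a = μg = 0.52 × 9.8 = 5.096 m/s².
Braking time = v/a = 43.3000 / 5.096 = 8.497 s.
Total = 1.6 + 8.497 = 10.097 s.

Total time ≈ 10.1 s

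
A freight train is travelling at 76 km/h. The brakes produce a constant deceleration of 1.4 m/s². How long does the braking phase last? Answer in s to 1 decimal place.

Braking time ≈ 15.1 s

76 km/h ÷ 3.6 = 21.1111 m/s.
Braking time = v/a = 21.1111 / 1.400 = 15.079 s.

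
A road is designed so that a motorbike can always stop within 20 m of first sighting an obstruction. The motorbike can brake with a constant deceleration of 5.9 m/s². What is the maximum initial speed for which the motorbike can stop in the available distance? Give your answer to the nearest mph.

v²/(2a) = d ⇒ v = √(2 × 5.900 × 20) = √236.00 = 15.3623 m/s.
15.3623 m/s ÷ 0.44704 = 34.364 mph.

Maximum speed ≈ 34 mph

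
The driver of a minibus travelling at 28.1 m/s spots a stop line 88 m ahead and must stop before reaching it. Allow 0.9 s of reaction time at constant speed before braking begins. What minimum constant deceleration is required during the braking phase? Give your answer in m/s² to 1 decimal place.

Distance covered during reaction = 28.1000 × 0.9 = 25.290 m.
Distance available for braking: 88 − 25.290 = 62.710 m.
v² = 2a·d ⇒ a = v²/(2d) = 28.1000² / (2 × 62.710) = 789.610 / 125.420 = 6.2957 m/s².

Required deceleration ≈ 6.3 m/s²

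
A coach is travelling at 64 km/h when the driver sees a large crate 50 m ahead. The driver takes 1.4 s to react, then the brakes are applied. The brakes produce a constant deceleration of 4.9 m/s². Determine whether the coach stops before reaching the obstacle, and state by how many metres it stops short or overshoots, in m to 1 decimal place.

64 km/h ÷ 3.6 = 17.7778 m/s.
Reaction distance = 17.7778 × 1.4 = 24.889 m.
Braking distance = v²/(2a) = 316.050 / 9.800 = 32.250 m.
Total stopping distance = 24.889 + 32.250 = 57.139 m, vs 50 m available — it cannot stop in time and overshoots by 57.139 − 50 = 7.139 m.

No — it overshoots by 7.1 m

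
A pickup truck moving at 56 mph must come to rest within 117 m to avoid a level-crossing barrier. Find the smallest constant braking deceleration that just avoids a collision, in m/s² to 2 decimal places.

Required deceleration ≈ 2.68 m/s²

56 mph × 0.44704 = 25.0342 m/s.
v² = 2a·d ⇒ a = v²/(2d) = 25.0342² / (2 × 117.000) = 626.711 / 234.000 = 2.6783 m/s².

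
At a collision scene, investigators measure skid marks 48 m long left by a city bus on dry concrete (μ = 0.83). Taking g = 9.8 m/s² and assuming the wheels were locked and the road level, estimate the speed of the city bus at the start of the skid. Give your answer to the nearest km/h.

Deceleration a = μg = 0.83 × 9.8 = 8.134 m/s².
v = √(2a·d) = √(2 × 8.134 × 48) = √780.864 = 27.9439 m/s.
= 27.9439 × 3.6 = 100.598 km/h.

Initial speed ≈ 101 km/h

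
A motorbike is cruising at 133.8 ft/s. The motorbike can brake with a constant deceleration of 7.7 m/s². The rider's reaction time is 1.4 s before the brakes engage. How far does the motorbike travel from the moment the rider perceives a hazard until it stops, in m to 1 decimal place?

Total stopping distance ≈ 165.1 m

133.8 ft/s × 0.3048 = 40.7822 m/s.
Reaction distance = v·t_r = 40.7822 × 1.4 = 57.095 m.
Braking distance = v²/(2a) = 40.7822² / (2 × 7.700) = 1663.188 / 15.400 = 107.999 m.
Total = 57.095 + 107.999 = 165.094 m.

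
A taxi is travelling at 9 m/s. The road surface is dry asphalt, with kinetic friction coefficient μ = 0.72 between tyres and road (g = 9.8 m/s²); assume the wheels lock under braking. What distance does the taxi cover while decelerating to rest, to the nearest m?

a = μg = 0.72 × 9.8 = 7.056 m/s².
Braking distance = v²/(2a) = 9.0000² / (2 × 7.056) = 81.000 / 14.112 = 5.740 m.

Braking distance ≈ 6 m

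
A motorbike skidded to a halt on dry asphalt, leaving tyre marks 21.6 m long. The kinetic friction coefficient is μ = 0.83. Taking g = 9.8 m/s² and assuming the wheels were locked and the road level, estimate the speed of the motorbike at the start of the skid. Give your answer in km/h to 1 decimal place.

Deceleration a = μg = 0.83 × 9.8 = 8.134 m/s².
v = √(2a·d) = √(2 × 8.134 × 21.6) = √351.389 = 18.7454 m/s.
= 18.7454 × 3.6 = 67.483 km/h.

Initial speed ≈ 67.5 km/h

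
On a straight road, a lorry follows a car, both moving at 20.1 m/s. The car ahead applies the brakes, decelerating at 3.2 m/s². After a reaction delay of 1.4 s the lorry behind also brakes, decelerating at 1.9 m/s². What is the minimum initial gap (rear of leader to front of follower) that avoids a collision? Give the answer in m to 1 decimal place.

Leader travels v²/(2a_L) = 404.010 / 6.400 = 63.127 m before stopping.
Follower covers v·t_r = 20.1000 × 1.4 = 28.140 m while reacting, then v²/(2a_F) = 404.010 / 3.800 = 106.318 m while braking, for a total of 28.140 + 106.318 = 134.458 m.
Since a_F ≤ a_L and the follower starts braking later, the follower is never slower than the leader, so the closest approach is when both have stopped.
Minimum gap = 134.458 − 63.127 = 71.331 m.

Minimum gap ≈ 71.3 m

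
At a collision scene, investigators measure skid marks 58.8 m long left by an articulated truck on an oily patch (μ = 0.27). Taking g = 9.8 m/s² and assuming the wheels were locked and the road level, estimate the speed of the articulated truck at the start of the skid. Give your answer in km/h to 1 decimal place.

Initial speed ≈ 63.5 km/h

Deceleration a = μg = 0.27 × 9.8 = 2.646 m/s².
v = √(2a·d) = √(2 × 2.646 × 58.8) = √311.170 = 17.6400 m/s.
= 17.6400 × 3.6 = 63.504 km/h.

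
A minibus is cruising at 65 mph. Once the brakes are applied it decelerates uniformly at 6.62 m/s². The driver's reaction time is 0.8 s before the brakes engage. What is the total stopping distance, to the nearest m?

65 mph × 0.44704 = 29.0576 m/s.
Reaction distance = v·t_r = 29.0576 × 0.8 = 23.246 m.
Braking distance = v²/(2a) = 29.0576² / (2 × 6.620) = 844.344 / 13.240 = 63.772 m.
Total = 23.246 + 63.772 = 87.018 m.

Total stopping distance ≈ 87 m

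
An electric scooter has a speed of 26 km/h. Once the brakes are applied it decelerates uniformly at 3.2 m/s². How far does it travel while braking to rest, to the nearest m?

26 km/h ÷ 3.6 = 7.2222 m/s.
Braking distance = v²/(2a) = 7.2222² / (2 × 3.200) = 52.160 / 6.400 = 8.150 m.

Braking distance ≈ 8 m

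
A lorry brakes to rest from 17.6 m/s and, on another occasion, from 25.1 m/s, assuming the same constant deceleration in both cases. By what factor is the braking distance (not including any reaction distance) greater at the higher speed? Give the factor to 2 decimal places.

Factor ≈ 2.03

Braking distance d = v²/(2a), so with a fixed, d ∝ v².
Factor = (25.1/17.6)² = 1.4261² = 2.0338.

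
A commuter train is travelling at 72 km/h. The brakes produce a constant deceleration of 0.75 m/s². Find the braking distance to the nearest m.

Braking distance ≈ 267 m

72 km/h ÷ 3.6 = 20.0000 m/s.
Braking distance = v²/(2a) = 20.0000² / (2 × 0.750) = 400.000 / 1.500 = 266.667 m.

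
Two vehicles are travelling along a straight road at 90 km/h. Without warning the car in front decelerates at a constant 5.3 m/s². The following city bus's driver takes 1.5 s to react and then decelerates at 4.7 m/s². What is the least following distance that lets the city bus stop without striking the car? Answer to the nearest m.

90 km/h ÷ 3.6 = 25.0000 m/s.
Leader travels v²/(2a_L) = 625.000 / 10.600 = 58.962 m before stopping.
Follower covers v·t_r = 25.0000 × 1.5 = 37.500 m while reacting, then v²/(2a_F) = 625.000 / 9.400 = 66.489 m while braking, for a total of 37.500 + 66.489 = 103.989 m.
Since a_F ≤ a_L and the follower starts braking later, the follower is never slower than the leader, so the closest approach is when both have stopped.
Minimum gap = 103.989 − 58.962 = 45.027 m.

Minimum gap ≈ 45 m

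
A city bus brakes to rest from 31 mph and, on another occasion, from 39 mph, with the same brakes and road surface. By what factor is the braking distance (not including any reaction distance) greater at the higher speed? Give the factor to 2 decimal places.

Factor ≈ 1.58

Braking distance d = v²/(2a), so with a fixed, d ∝ v².
Factor = (39/31)² = 1.2581² = 1.5828.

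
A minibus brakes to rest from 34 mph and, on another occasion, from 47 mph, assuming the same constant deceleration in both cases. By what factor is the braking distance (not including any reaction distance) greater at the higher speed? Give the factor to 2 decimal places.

Factor ≈ 1.91

Braking distance d = v²/(2a), so with a fixed, d ∝ v².
Factor = (47/34)² = 1.3824² = 1.9110.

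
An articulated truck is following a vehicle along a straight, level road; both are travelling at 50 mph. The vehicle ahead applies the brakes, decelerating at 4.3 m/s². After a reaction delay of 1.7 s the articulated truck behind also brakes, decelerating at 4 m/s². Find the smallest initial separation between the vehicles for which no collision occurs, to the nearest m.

Minimum gap ≈ 42 m

50 mph × 0.44704 = 22.3520 m/s.
Leader travels v²/(2a_L) = 499.612 / 8.600 = 58.094 m before stopping.
Follower covers v·t_r = 22.3520 × 1.7 = 37.998 m while reacting, then v²/(2a_F) = 499.612 / 8.000 = 62.452 m while braking, for a total of 37.998 + 62.452 = 100.450 m.
Since a_F ≤ a_L and the follower starts braking later, the follower is never slower than the leader, so the closest approach is when both have stopped.
Minimum gap = 100.450 − 58.094 = 42.356 m.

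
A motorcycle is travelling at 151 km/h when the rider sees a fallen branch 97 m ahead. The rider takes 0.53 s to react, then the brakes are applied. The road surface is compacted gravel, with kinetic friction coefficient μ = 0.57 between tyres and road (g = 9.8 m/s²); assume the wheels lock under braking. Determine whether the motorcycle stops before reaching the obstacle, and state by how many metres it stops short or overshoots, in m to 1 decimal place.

151 km/h ÷ 3.6 = 41.9444 m/s.
a = μg = 0.57 × 9.8 = 5.586 m/s².
Reaction distance = 41.9444 × 0.53 = 22.231 m.
Braking distance = v²/(2a) = 1759.333 / 11.172 = 157.477 m.
Total stopping distance = 22.231 + 157.477 = 179.708 m, vs 97 m available — it cannot stop in time and overshoots by 179.708 − 97 = 82.708 m.

No — it overshoots by 82.7 m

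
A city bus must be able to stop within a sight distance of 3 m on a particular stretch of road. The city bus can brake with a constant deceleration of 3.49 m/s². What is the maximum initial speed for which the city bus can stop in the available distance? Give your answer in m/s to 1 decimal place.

v²/(2a) = d ⇒ v = √(2 × 3.490 × 3) = √20.94 = 4.5760 m/s.

Maximum speed ≈ 4.6 m/s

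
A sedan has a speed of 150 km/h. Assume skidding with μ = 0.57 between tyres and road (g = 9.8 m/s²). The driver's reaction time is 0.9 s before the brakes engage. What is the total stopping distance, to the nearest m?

150 km/h ÷ 3.6 = 41.6667 m/s.
a = μg = 0.57 × 9.8 = 5.586 m/s².
Reaction distance = v·t_r = 41.6667 × 0.9 = 37.500 m.
Braking distance = v²/(2a) = 41.6667² / (2 × 5.586) = 1736.114 / 11.172 = 155.399 m.
Total = 37.500 + 155.399 = 192.899 m.

Total stopping distance ≈ 193 m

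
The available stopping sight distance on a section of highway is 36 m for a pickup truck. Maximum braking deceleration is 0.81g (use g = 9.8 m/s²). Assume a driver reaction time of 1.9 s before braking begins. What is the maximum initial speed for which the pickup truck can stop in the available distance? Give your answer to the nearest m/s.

Maximum speed ≈ 13 m/s

a = 0.81 × 9.8 = 7.938 m/s².
Stopping distance: v·t_r + v²/(2a) = 36 with t_r = 1.9 s and a = 7.938 m/s².
So v² + 30.164 v − 571.54 = 0.
Positive root: v = −a·t_r + √((a·t_r)² + 2a·d) = −15.082 + √(227.467 + 571.54) = 13.1847 m/s.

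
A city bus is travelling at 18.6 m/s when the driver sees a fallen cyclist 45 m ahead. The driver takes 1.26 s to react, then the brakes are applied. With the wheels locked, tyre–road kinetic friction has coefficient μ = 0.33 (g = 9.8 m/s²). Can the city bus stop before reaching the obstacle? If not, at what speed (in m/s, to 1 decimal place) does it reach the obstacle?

No — it strikes the obstacle at 14.4 m/s

a = μg = 0.33 × 9.8 = 3.234 m/s².
Reaction distance = 18.6000 × 1.26 = 23.436 m.
Braking distance needed to stop: v²/(2a) = 345.960 / 6.468 = 53.488 m, so total needed = 23.436 + 53.488 = 76.924 m > 45 m — it cannot stop.
Distance remaining when braking begins: 45 − 23.436 = 21.564 m.
v² = v₀² − 2a·d = 345.960 − 2 × 3.234 × 21.564 = 206.484 m²/s².
v = √206.484 = 14.370 m/s.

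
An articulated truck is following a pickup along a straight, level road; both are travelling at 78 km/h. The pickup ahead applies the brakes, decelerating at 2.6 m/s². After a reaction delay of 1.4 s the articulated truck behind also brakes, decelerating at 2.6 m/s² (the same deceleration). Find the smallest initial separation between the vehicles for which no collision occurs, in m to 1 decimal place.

Minimum gap ≈ 30.3 m

78 km/h ÷ 3.6 = 21.6667 m/s.
Leader travels v²/(2a_L) = 469.446 / 5.200 = 90.278 m before stopping.
Follower covers v·t_r = 21.6667 × 1.4 = 30.333 m while reacting, then v²/(2a_F) = 469.446 / 5.200 = 90.278 m while braking, for a total of 30.333 + 90.278 = 120.611 m.
Since a_F ≤ a_L and the follower starts braking later, the follower is never slower than the leader, so the closest approach is when both have stopped.
Minimum gap = 120.611 − 90.278 = 30.333 m.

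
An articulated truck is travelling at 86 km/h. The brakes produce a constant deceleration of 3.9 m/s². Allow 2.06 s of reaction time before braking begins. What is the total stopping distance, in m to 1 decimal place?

86 km/h ÷ 3.6 = 23.8889 m/s.
Reaction distance = v·t_r = 23.8889 × 2.06 = 49.211 m.
Braking distance = v²/(2a) = 23.8889² / (2 × 3.900) = 570.680 / 7.800 = 73.164 m.
Total = 49.211 + 73.164 = 122.375 m.

Total stopping distance ≈ 122.4 m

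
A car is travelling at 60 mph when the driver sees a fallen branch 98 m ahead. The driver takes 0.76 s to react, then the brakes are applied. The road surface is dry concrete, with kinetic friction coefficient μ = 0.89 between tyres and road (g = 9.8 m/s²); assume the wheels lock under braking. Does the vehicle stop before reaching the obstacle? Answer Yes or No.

60 mph × 0.44704 = 26.8224 m/s.
a = μg = 0.89 × 9.8 = 8.722 m/s².
Reaction distance = 26.8224 × 0.76 = 20.385 m.
Braking distance = v²/(2a) = 719.441 / 17.444 = 41.243 m.
Total stopping distance = 20.385 + 41.243 = 61.628 m, vs 98 m available — it stops with 98 − 61.628 = 36.372 m to spare.

Yes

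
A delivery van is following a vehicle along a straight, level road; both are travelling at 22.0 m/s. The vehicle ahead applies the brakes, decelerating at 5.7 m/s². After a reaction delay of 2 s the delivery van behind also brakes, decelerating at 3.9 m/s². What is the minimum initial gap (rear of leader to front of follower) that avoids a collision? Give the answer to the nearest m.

Leader travels v²/(2a_L) = 484.000 / 11.400 = 42.456 m before stopping.
Follower covers v·t_r = 22.0000 × 2 = 44.000 m while reacting, then v²/(2a_F) = 484.000 / 7.800 = 62.051 m while braking, for a total of 44.000 + 62.051 = 106.051 m.
Since a_F ≤ a_L and the follower starts braking later, the follower is never slower than the leader, so the closest approach is when both have stopped.
Minimum gap = 106.051 − 42.456 = 63.595 m.

Minimum gap ≈ 64 m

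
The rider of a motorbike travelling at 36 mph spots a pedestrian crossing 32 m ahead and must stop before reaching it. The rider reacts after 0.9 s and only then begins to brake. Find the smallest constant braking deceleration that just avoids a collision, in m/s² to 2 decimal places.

36 mph × 0.44704 = 16.0934 m/s.
Distance covered during reaction = 16.0934 × 0.9 = 14.484 m.
Distance available for braking: 32 − 14.484 = 17.516 m.
v² = 2a·d ⇒ a = v²/(2d) = 16.0934² / (2 × 17.516) = 258.998 / 35.032 = 7.3932 m/s².

Required deceleration ≈ 7.39 m/s²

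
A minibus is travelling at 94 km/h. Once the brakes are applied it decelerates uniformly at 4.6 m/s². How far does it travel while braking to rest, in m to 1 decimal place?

Braking distance ≈ 74.1 m

94 km/h ÷ 3.6 = 26.1111 m/s.
Braking distance = v²/(2a) = 26.1111² / (2 × 4.600) = 681.790 / 9.200 = 74.108 m.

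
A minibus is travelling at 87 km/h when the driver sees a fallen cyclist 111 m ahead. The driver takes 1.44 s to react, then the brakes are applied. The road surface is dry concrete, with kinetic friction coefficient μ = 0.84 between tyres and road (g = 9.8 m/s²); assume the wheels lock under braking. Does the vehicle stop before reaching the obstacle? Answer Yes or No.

Yes

87 km/h ÷ 3.6 = 24.1667 m/s.
a = μg = 0.84 × 9.8 = 8.232 m/s².
Reaction distance = 24.1667 × 1.44 = 34.800 m.
Braking distance = v²/(2a) = 584.029 / 16.464 = 35.473 m.
Total stopping distance = 34.800 + 35.473 = 70.273 m, vs 111 m available — it stops with 111 − 70.273 = 40.727 m to spare.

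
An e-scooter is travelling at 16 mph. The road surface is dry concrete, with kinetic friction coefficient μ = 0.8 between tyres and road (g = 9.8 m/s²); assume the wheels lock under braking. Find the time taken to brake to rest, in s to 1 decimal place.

16 mph × 0.44704 = 7.1526 m/s.
a = μg = 0.8 × 9.8 = 7.840 m/s².
Braking time = v/a = 7.1526 / 7.840 = 0.912 s.

Braking time ≈ 0.9 s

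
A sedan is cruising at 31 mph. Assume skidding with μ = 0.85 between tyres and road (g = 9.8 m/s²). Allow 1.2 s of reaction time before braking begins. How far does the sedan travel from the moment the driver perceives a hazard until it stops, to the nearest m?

Total stopping distance ≈ 28 m

31 mph × 0.44704 = 13.8582 m/s.
a = μg = 0.85 × 9.8 = 8.330 m/s².
Reaction distance = v·t_r = 13.8582 × 1.2 = 16.630 m.
Braking distance = v²/(2a) = 13.8582² / (2 × 8.330) = 192.050 / 16.660 = 11.528 m.
Total = 16.630 + 11.528 = 28.158 m.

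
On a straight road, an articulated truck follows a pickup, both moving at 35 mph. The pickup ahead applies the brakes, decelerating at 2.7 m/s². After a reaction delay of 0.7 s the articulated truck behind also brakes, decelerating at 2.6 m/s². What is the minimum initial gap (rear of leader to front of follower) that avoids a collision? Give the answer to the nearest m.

Minimum gap ≈ 13 m

35 mph × 0.44704 = 15.6464 m/s.
Leader travels v²/(2a_L) = 244.810 / 5.400 = 45.335 m before stopping.
Follower covers v·t_r = 15.6464 × 0.7 = 10.952 m while reacting, then v²/(2a_F) = 244.810 / 5.200 = 47.079 m while braking, for a total of 10.952 + 47.079 = 58.031 m.
Since a_F ≤ a_L and the follower starts braking later, the follower is never slower than the leader, so the closest approach is when both have stopped.
Minimum gap = 58.031 − 45.335 = 12.696 m.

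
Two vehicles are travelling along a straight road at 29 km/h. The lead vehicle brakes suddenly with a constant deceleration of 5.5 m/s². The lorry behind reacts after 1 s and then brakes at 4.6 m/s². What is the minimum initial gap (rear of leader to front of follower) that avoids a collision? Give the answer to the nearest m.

Minimum gap ≈ 9 m

29 km/h ÷ 3.6 = 8.0556 m/s.
Leader travels v²/(2a_L) = 64.893 / 11.000 = 5.899 m before stopping.
Follower covers v·t_r = 8.0556 × 1 = 8.056 m while reacting, then v²/(2a_F) = 64.893 / 9.200 = 7.054 m while braking, for a total of 8.056 + 7.054 = 15.110 m.
Since a_F ≤ a_L and the follower starts braking later, the follower is never slower than the leader, so the closest approach is when both have stopped.
Minimum gap = 15.110 − 5.899 = 9.211 m.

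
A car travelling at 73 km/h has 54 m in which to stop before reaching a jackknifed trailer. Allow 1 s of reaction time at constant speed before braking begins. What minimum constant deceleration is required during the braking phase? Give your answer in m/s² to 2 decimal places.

73 km/h ÷ 3.6 = 20.2778 m/s.
Distance covered during reaction = 20.2778 × 1 = 20.278 m.
Distance available for braking: 54 − 20.278 = 33.722 m.
v² = 2a·d ⇒ a = v²/(2d) = 20.2778² / (2 × 33.722) = 411.189 / 67.444 = 6.0967 m/s².

Required deceleration ≈ 6.10 m/s²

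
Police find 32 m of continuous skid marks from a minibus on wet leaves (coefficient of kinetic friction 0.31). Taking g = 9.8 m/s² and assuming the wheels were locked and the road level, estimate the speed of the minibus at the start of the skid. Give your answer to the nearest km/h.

Initial speed ≈ 50 km/h

Deceleration a = μg = 0.31 × 9.8 = 3.038 m/s².
v = √(2a·d) = √(2 × 3.038 × 32) = √194.432 = 13.9439 m/s.
= 13.9439 × 3.6 = 50.198 km/h.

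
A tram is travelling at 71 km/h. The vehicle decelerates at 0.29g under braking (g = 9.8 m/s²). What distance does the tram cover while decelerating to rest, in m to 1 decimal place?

Braking distance ≈ 68.4 m

71 km/h ÷ 3.6 = 19.7222 m/s.
a = 0.29 × 9.8 = 2.842 m/s².
Braking distance = v²/(2a) = 19.7222² / (2 × 2.842) = 388.965 / 5.684 = 68.432 m.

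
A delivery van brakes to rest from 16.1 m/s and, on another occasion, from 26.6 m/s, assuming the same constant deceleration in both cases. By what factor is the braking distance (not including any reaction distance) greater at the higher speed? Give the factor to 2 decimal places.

Braking distance d = v²/(2a), so with a fixed, d ∝ v².
Factor = (26.6/16.1)² = 1.6522² = 2.7298.

Factor ≈ 2.73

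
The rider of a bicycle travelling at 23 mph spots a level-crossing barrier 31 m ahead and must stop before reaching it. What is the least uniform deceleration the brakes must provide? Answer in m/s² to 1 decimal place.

Required deceleration ≈ 1.7 m/s²

23 mph × 0.44704 = 10.2819 m/s.
v² = 2a·d ⇒ a = v²/(2d) = 10.2819² / (2 × 31.000) = 105.717 / 62.000 = 1.7051 m/s².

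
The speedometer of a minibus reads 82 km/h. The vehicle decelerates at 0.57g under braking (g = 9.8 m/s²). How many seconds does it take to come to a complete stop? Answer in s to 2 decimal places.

Braking time ≈ 4.08 s

82 km/h ÷ 3.6 = 22.7778 m/s.
a = 0.57 × 9.8 = 5.586 m/s².
Braking time = v/a = 22.7778 / 5.586 = 4.078 s.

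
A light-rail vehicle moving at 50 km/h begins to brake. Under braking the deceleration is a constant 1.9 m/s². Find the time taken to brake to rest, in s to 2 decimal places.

Braking time ≈ 7.31 s

50 km/h ÷ 3.6 = 13.8889 m/s.
Braking time = v/a = 13.8889 / 1.900 = 7.310 s.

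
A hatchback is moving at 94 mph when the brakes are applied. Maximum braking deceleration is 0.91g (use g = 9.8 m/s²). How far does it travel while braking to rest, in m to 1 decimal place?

94 mph × 0.44704 = 42.0218 m/s.
a = 0.91 × 9.8 = 8.918 m/s².
Braking distance = v²/(2a) = 42.0218² / (2 × 8.918) = 1765.832 / 17.836 = 99.004 m.

Braking distance ≈ 99.0 m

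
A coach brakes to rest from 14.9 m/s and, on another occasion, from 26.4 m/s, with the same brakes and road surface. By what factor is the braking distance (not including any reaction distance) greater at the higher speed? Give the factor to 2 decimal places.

Factor ≈ 3.14

Braking distance d = v²/(2a), so with a fixed, d ∝ v².
Factor = (26.4/14.9)² = 1.7718² = 3.1393.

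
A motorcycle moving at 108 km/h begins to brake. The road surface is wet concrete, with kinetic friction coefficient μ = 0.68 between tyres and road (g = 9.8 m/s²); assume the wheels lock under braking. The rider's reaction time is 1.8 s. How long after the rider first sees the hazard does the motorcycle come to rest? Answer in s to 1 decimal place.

108 km/h ÷ 3.6 = 30.0000 m/s.
a = μg = 0.68 × 9.8 = 6.664 m/s².
Braking time = v/a = 30.0000 / 6.664 = 4.502 s.
Total = 1.8 + 4.502 = 6.302 s.

Total time ≈ 6.3 s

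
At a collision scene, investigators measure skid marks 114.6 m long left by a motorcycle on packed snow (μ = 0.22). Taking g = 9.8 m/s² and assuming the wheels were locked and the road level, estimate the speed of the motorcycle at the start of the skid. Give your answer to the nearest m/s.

Initial speed ≈ 22 m/s

Deceleration a = μg = 0.22 × 9.8 = 2.156 m/s².
v = √(2a·d) = √(2 × 2.156 × 114.6) = √494.155 = 22.2296 m/s.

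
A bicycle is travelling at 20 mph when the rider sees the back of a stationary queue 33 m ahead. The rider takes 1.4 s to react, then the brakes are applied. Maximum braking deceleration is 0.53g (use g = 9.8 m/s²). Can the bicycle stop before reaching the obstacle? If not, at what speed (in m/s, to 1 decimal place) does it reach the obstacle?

Yes — it stops about 12.8 m short of the obstacle, so it never reaches it

20 mph × 0.44704 = 8.9408 m/s.
a = 0.53 × 9.8 = 5.194 m/s².
Reaction distance = 8.9408 × 1.4 = 12.517 m.
Braking distance = v²/(2a) = 79.938 / 10.388 = 7.695 m.
Total stopping distance = 12.517 + 7.695 = 20.212 m, vs 33 m available — it stops with 33 − 20.212 = 12.788 m to spare.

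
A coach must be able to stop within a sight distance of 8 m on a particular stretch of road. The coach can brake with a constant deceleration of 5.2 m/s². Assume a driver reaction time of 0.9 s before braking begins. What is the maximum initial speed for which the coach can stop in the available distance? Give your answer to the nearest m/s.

Maximum speed ≈ 6 m/s

Stopping distance: v·t_r + v²/(2a) = 8 with t_r = 0.9 s and a = 5.200 m/s².
So v² + 9.360 v − 83.20 = 0.
Positive root: v = −a·t_r + √((a·t_r)² + 2a·d) = −4.680 + √(21.902 + 83.20) = 5.5719 m/s.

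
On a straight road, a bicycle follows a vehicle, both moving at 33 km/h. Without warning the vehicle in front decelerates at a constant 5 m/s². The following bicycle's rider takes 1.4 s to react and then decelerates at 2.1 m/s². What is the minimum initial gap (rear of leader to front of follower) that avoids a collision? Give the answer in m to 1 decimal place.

33 km/h ÷ 3.6 = 9.1667 m/s.
Leader travels v²/(2a_L) = 84.028 / 10.000 = 8.403 m before stopping.
Follower covers v·t_r = 9.1667 × 1.4 = 12.833 m while reacting, then v²/(2a_F) = 84.028 / 4.200 = 20.007 m while braking, for a total of 12.833 + 20.007 = 32.840 m.
Since a_F ≤ a_L and the follower starts braking later, the follower is never slower than the leader, so the closest approach is when both have stopped.
Minimum gap = 32.840 − 8.403 = 24.437 m.

Minimum gap ≈ 24.4 m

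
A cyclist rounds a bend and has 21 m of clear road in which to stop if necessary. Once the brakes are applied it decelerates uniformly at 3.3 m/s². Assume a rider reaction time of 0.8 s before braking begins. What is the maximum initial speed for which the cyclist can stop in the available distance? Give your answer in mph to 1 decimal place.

Stopping distance: v·t_r + v²/(2a) = 21 with t_r = 0.8 s and a = 3.300 m/s².
So v² + 5.280 v − 138.60 = 0.
Positive root: v = −a·t_r + √((a·t_r)² + 2a·d) = −2.640 + √(6.970 + 138.60) = 9.4252 m/s.
9.4252 m/s ÷ 0.44704 = 21.084 mph.

Maximum speed ≈ 21.1 mph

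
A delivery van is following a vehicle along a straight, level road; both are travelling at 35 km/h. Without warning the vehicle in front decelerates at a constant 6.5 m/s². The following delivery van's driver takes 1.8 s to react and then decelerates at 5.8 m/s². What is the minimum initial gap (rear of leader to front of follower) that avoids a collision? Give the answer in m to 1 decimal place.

Minimum gap ≈ 18.4 m

35 km/h ÷ 3.6 = 9.7222 m/s.
Leader travels v²/(2a_L) = 94.521 / 13.000 = 7.271 m before stopping.
Follower covers v·t_r = 9.7222 × 1.8 = 17.500 m while reacting, then v²/(2a_F) = 94.521 / 11.600 = 8.148 m while braking, for a total of 17.500 + 8.148 = 25.648 m.
Since a_F ≤ a_L and the follower starts braking later, the follower is never slower than the leader, so the closest approach is when both have stopped.
Minimum gap = 25.648 − 7.271 = 18.377 m.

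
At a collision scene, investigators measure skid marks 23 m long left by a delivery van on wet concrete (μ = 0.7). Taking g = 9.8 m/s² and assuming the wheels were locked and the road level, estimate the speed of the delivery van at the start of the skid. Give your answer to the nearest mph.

Deceleration a = μg = 0.7 × 9.8 = 6.860 m/s².
v = √(2a·d) = √(2 × 6.860 × 23) = √315.560 = 17.7640 m/s.
= 17.7640 ÷ 0.44704 = 39.737 mph.

Initial speed ≈ 40 mph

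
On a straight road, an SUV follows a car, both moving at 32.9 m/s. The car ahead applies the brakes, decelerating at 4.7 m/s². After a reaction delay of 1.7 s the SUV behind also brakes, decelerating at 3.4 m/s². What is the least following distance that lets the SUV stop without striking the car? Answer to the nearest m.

Leader travels v²/(2a_L) = 1082.410 / 9.400 = 115.150 m before stopping.
Follower covers v·t_r = 32.9000 × 1.7 = 55.930 m while reacting, then v²/(2a_F) = 1082.410 / 6.800 = 159.178 m while braking, for a total of 55.930 + 159.178 = 215.108 m.
Since a_F ≤ a_L and the follower starts braking later, the follower is never slower than the leader, so the closest approach is when both have stopped.
Minimum gap = 215.108 − 115.150 = 99.958 m.

Minimum gap ≈ 100 m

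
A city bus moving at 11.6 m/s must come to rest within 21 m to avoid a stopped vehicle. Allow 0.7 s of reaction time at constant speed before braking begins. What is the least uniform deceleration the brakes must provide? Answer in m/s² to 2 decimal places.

Required deceleration ≈ 5.22 m/s²

Distance covered during reaction = 11.6000 × 0.7 = 8.120 m.
Distance available for braking: 21 − 8.120 = 12.880 m.
v² = 2a·d ⇒ a = v²/(2d) = 11.6000² / (2 × 12.880) = 134.560 / 25.760 = 5.2236 m/s².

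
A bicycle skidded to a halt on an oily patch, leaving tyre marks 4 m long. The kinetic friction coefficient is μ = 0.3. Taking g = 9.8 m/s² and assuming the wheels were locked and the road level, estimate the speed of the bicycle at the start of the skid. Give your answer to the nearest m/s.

Deceleration a = μg = 0.3 × 9.8 = 2.940 m/s².
v = √(2a·d) = √(2 × 2.940 × 4) = √23.520 = 4.8497 m/s.

Initial speed ≈ 5 m/s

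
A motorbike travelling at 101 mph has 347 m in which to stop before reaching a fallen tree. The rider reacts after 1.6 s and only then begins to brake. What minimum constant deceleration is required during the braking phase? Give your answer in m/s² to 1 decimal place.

Required deceleration ≈ 3.7 m/s²

101 mph × 0.44704 = 45.1510 m/s.
Distance covered during reaction = 45.1510 × 1.6 = 72.242 m.
Distance available for braking: 347 − 72.242 = 274.758 m.
v² = 2a·d ⇒ a = v²/(2d) = 45.1510² / (2 × 274.758) = 2038.613 / 549.516 = 3.7098 m/s².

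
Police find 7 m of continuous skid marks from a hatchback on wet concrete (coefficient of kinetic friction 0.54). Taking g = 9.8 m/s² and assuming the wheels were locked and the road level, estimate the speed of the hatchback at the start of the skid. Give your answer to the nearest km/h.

Deceleration a = μg = 0.54 × 9.8 = 5.292 m/s².
v = √(2a·d) = √(2 × 5.292 × 7) = √74.088 = 8.6074 m/s.
= 8.6074 × 3.6 = 30.987 km/h.

Initial speed ≈ 31 km/h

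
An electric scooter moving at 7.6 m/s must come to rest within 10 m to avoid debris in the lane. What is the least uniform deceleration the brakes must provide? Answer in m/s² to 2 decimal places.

v² = 2a·d ⇒ a = v²/(2d) = 7.6000² / (2 × 10.000) = 57.760 / 20.000 = 2.8880 m/s².

Required deceleration ≈ 2.89 m/s²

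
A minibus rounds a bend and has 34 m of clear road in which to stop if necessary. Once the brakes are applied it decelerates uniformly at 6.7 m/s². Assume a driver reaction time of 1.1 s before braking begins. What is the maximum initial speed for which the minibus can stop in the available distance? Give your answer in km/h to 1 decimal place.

Stopping distance: v·t_r + v²/(2a) = 34 with t_r = 1.1 s and a = 6.700 m/s².
So v² + 14.740 v − 455.60 = 0.
Positive root: v = −a·t_r + √((a·t_r)² + 2a·d) = −7.370 + √(54.317 + 455.60) = 15.2113 m/s.
15.2113 m/s × 3.6 = 54.761 km/h.

Maximum speed ≈ 54.8 km/h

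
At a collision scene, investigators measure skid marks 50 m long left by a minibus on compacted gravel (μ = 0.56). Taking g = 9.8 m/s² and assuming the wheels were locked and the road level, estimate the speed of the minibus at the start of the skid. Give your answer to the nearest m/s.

Deceleration a = μg = 0.56 × 9.8 = 5.488 m/s².
v = √(2a·d) = √(2 × 5.488 × 50) = √548.800 = 23.4265 m/s.

Initial speed ≈ 23 m/s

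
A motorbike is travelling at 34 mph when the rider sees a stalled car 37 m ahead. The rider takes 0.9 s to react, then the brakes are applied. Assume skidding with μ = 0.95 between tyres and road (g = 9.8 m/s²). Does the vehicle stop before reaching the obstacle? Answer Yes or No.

Yes

34 mph × 0.44704 = 15.1994 m/s.
a = μg = 0.95 × 9.8 = 9.310 m/s².
Reaction distance = 15.1994 × 0.9 = 13.679 m.
Braking distance = v²/(2a) = 231.022 / 18.620 = 12.407 m.
Total stopping distance = 13.679 + 12.407 = 26.086 m, vs 37 m available — it stops with 37 − 26.086 = 10.914 m to spare.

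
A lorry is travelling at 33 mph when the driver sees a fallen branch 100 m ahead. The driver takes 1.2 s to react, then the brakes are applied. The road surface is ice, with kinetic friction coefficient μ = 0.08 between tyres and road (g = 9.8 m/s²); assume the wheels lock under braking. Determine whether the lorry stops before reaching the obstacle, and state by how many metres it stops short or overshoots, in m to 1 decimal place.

33 mph × 0.44704 = 14.7523 m/s.
a = μg = 0.08 × 9.8 = 0.784 m/s².
Reaction distance = 14.7523 × 1.2 = 17.703 m.
Braking distance = v²/(2a) = 217.630 / 1.568 = 138.795 m.
Total stopping distance = 17.703 + 138.795 = 156.498 m, vs 100 m available — it cannot stop in time and overshoots by 156.498 − 100 = 56.498 m.

No — it overshoots by 56.5 m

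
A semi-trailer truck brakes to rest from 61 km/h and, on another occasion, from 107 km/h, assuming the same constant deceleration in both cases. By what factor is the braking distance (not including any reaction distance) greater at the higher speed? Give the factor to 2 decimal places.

Braking distance d = v²/(2a), so with a fixed, d ∝ v².
Factor = (107/61)² = 1.7541² = 3.0769.

Factor ≈ 3.08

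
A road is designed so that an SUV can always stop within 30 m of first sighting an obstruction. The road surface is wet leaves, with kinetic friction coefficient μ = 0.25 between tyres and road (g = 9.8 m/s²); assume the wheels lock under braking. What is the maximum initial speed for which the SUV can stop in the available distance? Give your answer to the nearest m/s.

Maximum speed ≈ 12 m/s

a = μg = 0.25 × 9.8 = 2.450 m/s².
v²/(2a) = d ⇒ v = √(2 × 2.450 × 30) = √147.00 = 12.1244 m/s.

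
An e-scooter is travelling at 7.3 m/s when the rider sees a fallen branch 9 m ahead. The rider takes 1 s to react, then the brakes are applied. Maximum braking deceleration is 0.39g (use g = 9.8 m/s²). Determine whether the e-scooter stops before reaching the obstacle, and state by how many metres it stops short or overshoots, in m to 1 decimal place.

a = 0.39 × 9.8 = 3.822 m/s².
Reaction distance = 7.3000 × 1 = 7.300 m.
Braking distance = v²/(2a) = 53.290 / 7.644 = 6.971 m.
Total stopping distance = 7.300 + 6.971 = 14.271 m, vs 9 m available — it cannot stop in time and overshoots by 14.271 − 9 = 5.271 m.

No — it overshoots by 5.3 m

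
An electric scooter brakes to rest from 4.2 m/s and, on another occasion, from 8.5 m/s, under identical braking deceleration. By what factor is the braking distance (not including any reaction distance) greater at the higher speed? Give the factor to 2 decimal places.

Factor ≈ 4.10

Braking distance d = v²/(2a), so with a fixed, d ∝ v².
Factor = (8.5/4.2)² = 2.0238² = 4.0958.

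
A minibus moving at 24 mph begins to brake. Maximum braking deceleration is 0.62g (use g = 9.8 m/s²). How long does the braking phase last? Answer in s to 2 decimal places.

Braking time ≈ 1.77 s

24 mph × 0.44704 = 10.7290 m/s.
a = 0.62 × 9.8 = 6.076 m/s².
Braking time = v/a = 10.7290 / 6.076 = 1.766 s.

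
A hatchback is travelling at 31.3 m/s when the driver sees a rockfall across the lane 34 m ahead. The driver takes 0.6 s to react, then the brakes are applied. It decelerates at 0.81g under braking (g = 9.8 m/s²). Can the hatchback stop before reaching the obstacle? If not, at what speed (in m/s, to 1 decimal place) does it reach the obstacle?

No — it strikes the obstacle at 27.2 m/s

a = 0.81 × 9.8 = 7.938 m/s².
Reaction distance = 31.3000 × 0.6 = 18.780 m.
Braking distance needed to stop: v²/(2a) = 979.690 / 15.876 = 61.709 m, so total needed = 18.780 + 61.709 = 80.489 m > 34 m — it cannot stop.
Distance remaining when braking begins: 34 − 18.780 = 15.220 m.
v² = v₀² − 2a·d = 979.690 − 2 × 7.938 × 15.220 = 738.057 m²/s².
v = √738.057 = 27.167 m/s.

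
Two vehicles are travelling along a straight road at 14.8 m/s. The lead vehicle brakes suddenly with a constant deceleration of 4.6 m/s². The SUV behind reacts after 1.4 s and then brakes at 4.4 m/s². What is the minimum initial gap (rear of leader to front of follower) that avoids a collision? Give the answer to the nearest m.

Leader travels v²/(2a_L) = 219.040 / 9.200 = 23.809 m before stopping.
Follower covers v·t_r = 14.8000 × 1.4 = 20.720 m while reacting, then v²/(2a_F) = 219.040 / 8.800 = 24.891 m while braking, for a total of 20.720 + 24.891 = 45.611 m.
Since a_F ≤ a_L and the follower starts braking later, the follower is never slower than the leader, so the closest approach is when both have stopped.
Minimum gap = 45.611 − 23.809 = 21.802 m.

Minimum gap ≈ 22 m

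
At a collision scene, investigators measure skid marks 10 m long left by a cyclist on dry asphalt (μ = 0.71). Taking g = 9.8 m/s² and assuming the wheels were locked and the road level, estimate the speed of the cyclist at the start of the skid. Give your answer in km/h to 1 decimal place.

Initial speed ≈ 42.5 km/h

Deceleration a = μg = 0.71 × 9.8 = 6.958 m/s².
v = √(2a·d) = √(2 × 6.958 × 10) = √139.160 = 11.7966 m/s.
= 11.7966 × 3.6 = 42.468 km/h.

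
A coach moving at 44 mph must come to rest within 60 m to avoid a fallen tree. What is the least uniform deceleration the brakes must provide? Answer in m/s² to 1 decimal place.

Required deceleration ≈ 3.2 m/s²

44 mph × 0.44704 = 19.6698 m/s.
v² = 2a·d ⇒ a = v²/(2d) = 19.6698² / (2 × 60.000) = 386.901 / 120.000 = 3.2242 m/s².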